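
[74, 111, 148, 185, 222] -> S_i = 74 + 37*i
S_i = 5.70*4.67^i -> [5.7, 26.62, 124.31, 580.53, 2711.08]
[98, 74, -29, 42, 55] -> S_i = Random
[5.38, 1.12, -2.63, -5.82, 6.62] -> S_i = Random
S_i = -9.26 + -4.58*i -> [-9.26, -13.84, -18.42, -23.0, -27.58]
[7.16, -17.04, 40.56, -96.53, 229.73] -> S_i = 7.16*(-2.38)^i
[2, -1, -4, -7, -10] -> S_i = 2 + -3*i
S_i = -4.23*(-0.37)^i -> [-4.23, 1.57, -0.58, 0.21, -0.08]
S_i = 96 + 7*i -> [96, 103, 110, 117, 124]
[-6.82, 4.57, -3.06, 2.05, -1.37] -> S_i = -6.82*(-0.67)^i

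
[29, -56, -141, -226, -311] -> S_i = 29 + -85*i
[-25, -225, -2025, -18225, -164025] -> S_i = -25*9^i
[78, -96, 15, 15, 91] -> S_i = Random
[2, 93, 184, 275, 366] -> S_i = 2 + 91*i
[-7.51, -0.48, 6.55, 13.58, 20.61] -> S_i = -7.51 + 7.03*i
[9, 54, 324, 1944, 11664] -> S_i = 9*6^i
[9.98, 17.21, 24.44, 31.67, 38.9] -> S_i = 9.98 + 7.23*i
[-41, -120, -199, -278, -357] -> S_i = -41 + -79*i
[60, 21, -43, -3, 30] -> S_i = Random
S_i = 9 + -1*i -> [9, 8, 7, 6, 5]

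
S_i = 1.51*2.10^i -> [1.51, 3.17, 6.66, 13.98, 29.37]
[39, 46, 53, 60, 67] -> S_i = 39 + 7*i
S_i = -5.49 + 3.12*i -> [-5.49, -2.37, 0.75, 3.87, 6.99]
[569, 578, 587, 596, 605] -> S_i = 569 + 9*i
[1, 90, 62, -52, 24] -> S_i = Random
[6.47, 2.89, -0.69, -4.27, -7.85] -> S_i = 6.47 + -3.58*i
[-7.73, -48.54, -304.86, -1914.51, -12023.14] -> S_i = -7.73*6.28^i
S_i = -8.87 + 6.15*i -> [-8.87, -2.72, 3.43, 9.58, 15.73]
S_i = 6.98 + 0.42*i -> [6.98, 7.4, 7.82, 8.24, 8.66]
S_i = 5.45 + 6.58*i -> [5.45, 12.03, 18.61, 25.19, 31.77]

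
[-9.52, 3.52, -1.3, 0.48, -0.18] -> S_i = -9.52*(-0.37)^i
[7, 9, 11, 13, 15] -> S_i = 7 + 2*i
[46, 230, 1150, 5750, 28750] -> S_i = 46*5^i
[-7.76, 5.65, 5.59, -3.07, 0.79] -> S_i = Random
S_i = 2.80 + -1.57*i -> [2.8, 1.23, -0.34, -1.91, -3.48]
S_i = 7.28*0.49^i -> [7.28, 3.57, 1.75, 0.86, 0.42]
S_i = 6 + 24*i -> [6, 30, 54, 78, 102]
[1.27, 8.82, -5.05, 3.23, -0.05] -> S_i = Random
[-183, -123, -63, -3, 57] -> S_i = -183 + 60*i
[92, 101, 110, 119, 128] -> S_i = 92 + 9*i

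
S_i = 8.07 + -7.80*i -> [8.07, 0.27, -7.53, -15.33, -23.13]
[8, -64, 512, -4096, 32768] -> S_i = 8*-8^i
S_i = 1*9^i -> [1, 9, 81, 729, 6561]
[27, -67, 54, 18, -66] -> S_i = Random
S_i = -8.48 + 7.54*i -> [-8.48, -0.94, 6.6, 14.14, 21.68]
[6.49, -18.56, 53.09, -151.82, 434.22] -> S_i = 6.49*(-2.86)^i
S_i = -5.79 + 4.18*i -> [-5.79, -1.61, 2.57, 6.75, 10.93]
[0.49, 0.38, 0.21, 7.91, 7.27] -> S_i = Random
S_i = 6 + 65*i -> [6, 71, 136, 201, 266]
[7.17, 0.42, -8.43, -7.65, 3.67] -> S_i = Random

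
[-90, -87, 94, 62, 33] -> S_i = Random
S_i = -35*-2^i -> [-35, 70, -140, 280, -560]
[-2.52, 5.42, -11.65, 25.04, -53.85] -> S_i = -2.52*(-2.15)^i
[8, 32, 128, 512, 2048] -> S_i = 8*4^i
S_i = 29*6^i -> [29, 174, 1044, 6264, 37584]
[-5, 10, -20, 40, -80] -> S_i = -5*-2^i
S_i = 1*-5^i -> [1, -5, 25, -125, 625]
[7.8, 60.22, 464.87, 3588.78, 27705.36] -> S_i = 7.80*7.72^i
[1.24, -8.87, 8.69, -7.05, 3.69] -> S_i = Random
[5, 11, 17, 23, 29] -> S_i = 5 + 6*i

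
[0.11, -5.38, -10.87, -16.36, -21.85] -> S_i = 0.11 + -5.49*i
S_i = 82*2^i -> [82, 164, 328, 656, 1312]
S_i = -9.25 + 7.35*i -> [-9.25, -1.9, 5.45, 12.8, 20.15]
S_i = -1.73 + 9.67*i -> [-1.73, 7.94, 17.61, 27.28, 36.95]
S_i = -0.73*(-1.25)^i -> [-0.73, 0.91, -1.14, 1.43, -1.78]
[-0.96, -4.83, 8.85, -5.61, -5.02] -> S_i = Random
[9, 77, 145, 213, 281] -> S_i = 9 + 68*i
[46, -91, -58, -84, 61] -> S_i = Random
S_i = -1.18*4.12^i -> [-1.18, -4.86, -20.03, -82.52, -339.99]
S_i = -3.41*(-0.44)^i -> [-3.41, 1.5, -0.66, 0.29, -0.13]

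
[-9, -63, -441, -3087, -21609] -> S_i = -9*7^i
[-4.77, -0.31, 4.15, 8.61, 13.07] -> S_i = -4.77 + 4.46*i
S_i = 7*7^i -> [7, 49, 343, 2401, 16807]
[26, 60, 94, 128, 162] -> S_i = 26 + 34*i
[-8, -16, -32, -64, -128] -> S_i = -8*2^i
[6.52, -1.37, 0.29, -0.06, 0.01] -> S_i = 6.52*(-0.21)^i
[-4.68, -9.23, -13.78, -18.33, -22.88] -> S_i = -4.68 + -4.55*i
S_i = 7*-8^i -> [7, -56, 448, -3584, 28672]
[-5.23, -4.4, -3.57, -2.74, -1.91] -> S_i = -5.23 + 0.83*i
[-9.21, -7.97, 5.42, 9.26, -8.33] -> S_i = Random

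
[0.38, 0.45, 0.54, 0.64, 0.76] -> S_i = 0.38*1.19^i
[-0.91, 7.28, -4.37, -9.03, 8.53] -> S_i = Random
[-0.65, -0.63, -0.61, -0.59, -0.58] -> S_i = -0.65*0.97^i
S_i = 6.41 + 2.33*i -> [6.41, 8.74, 11.07, 13.4, 15.73]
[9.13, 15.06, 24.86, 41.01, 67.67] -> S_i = 9.13*1.65^i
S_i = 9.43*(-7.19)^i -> [9.43, -67.8, 487.49, -3505.08, 25201.55]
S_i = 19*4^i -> [19, 76, 304, 1216, 4864]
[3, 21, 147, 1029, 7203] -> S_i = 3*7^i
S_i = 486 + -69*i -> [486, 417, 348, 279, 210]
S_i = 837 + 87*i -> [837, 924, 1011, 1098, 1185]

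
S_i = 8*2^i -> [8, 16, 32, 64, 128]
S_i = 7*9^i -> [7, 63, 567, 5103, 45927]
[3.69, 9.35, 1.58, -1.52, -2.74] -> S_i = Random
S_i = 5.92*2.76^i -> [5.92, 16.34, 45.1, 124.47, 343.52]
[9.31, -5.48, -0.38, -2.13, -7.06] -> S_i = Random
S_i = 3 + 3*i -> [3, 6, 9, 12, 15]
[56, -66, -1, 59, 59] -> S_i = Random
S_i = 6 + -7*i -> [6, -1, -8, -15, -22]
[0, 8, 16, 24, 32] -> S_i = 0 + 8*i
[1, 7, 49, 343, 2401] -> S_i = 1*7^i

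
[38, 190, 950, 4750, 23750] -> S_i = 38*5^i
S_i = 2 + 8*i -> [2, 10, 18, 26, 34]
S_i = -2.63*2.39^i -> [-2.63, -6.29, -15.02, -35.9, -85.81]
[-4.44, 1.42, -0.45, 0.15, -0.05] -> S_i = -4.44*(-0.32)^i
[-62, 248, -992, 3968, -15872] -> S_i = -62*-4^i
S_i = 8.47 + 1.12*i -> [8.47, 9.59, 10.71, 11.83, 12.95]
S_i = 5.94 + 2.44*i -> [5.94, 8.38, 10.82, 13.26, 15.7]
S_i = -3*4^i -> [-3, -12, -48, -192, -768]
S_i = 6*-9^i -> [6, -54, 486, -4374, 39366]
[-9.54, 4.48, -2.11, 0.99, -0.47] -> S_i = -9.54*(-0.47)^i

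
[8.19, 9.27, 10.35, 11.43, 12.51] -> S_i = 8.19 + 1.08*i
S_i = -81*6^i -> [-81, -486, -2916, -17496, -104976]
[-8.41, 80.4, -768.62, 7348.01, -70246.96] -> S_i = -8.41*(-9.56)^i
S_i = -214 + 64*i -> [-214, -150, -86, -22, 42]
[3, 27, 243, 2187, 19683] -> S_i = 3*9^i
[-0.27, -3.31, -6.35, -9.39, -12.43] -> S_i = -0.27 + -3.04*i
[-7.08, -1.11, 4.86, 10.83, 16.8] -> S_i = -7.08 + 5.97*i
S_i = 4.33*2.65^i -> [4.33, 11.47, 30.41, 80.58, 213.54]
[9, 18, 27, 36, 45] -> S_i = 9 + 9*i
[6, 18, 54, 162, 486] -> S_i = 6*3^i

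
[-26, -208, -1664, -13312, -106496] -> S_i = -26*8^i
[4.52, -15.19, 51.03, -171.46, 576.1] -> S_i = 4.52*(-3.36)^i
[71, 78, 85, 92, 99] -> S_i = 71 + 7*i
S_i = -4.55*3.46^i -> [-4.55, -15.74, -54.47, -188.47, -652.1]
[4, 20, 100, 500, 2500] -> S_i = 4*5^i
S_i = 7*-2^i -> [7, -14, 28, -56, 112]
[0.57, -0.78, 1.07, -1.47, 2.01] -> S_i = 0.57*(-1.37)^i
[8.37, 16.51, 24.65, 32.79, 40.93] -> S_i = 8.37 + 8.14*i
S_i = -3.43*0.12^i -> [-3.43, -0.41, -0.05, -0.01, -0.0]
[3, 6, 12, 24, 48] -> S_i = 3*2^i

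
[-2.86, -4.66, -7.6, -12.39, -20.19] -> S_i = -2.86*1.63^i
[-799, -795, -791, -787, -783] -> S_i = -799 + 4*i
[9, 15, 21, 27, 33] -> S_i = 9 + 6*i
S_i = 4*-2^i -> [4, -8, 16, -32, 64]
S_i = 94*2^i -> [94, 188, 376, 752, 1504]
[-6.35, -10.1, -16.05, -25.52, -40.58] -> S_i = -6.35*1.59^i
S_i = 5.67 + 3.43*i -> [5.67, 9.1, 12.53, 15.96, 19.39]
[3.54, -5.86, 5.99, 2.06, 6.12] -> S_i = Random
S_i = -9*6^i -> [-9, -54, -324, -1944, -11664]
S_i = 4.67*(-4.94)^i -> [4.67, -23.07, 113.96, -562.99, 2781.15]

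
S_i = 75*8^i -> [75, 600, 4800, 38400, 307200]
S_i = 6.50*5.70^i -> [6.5, 37.05, 211.18, 1203.75, 6861.4]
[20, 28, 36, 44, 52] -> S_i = 20 + 8*i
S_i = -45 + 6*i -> [-45, -39, -33, -27, -21]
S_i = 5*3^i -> [5, 15, 45, 135, 405]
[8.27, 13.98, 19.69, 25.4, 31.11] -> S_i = 8.27 + 5.71*i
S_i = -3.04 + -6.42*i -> [-3.04, -9.46, -15.88, -22.3, -28.72]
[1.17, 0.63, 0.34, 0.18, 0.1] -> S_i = 1.17*0.54^i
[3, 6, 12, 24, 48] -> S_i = 3*2^i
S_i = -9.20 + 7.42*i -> [-9.2, -1.78, 5.64, 13.06, 20.48]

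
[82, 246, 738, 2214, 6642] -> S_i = 82*3^i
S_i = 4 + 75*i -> [4, 79, 154, 229, 304]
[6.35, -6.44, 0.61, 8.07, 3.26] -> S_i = Random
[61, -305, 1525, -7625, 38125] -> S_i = 61*-5^i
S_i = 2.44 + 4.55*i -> [2.44, 6.99, 11.54, 16.09, 20.64]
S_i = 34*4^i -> [34, 136, 544, 2176, 8704]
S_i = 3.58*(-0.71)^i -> [3.58, -2.54, 1.8, -1.28, 0.91]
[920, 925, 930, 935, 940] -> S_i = 920 + 5*i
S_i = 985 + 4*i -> [985, 989, 993, 997, 1001]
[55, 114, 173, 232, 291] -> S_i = 55 + 59*i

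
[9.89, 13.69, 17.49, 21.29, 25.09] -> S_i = 9.89 + 3.80*i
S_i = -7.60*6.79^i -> [-7.6, -51.6, -350.39, -2379.16, -16154.47]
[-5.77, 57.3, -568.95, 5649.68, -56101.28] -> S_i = -5.77*(-9.93)^i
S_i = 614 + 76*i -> [614, 690, 766, 842, 918]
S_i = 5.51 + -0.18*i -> [5.51, 5.33, 5.15, 4.97, 4.79]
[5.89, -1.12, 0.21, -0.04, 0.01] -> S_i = 5.89*(-0.19)^i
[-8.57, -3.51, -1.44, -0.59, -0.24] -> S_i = -8.57*0.41^i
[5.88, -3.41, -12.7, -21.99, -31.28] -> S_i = 5.88 + -9.29*i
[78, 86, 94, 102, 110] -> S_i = 78 + 8*i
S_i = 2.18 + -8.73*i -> [2.18, -6.55, -15.28, -24.01, -32.74]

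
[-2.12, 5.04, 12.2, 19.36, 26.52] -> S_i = -2.12 + 7.16*i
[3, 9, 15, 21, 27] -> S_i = 3 + 6*i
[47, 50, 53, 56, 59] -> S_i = 47 + 3*i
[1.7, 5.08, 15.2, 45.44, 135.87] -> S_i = 1.70*2.99^i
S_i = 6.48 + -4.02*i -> [6.48, 2.46, -1.56, -5.58, -9.6]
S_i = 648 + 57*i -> [648, 705, 762, 819, 876]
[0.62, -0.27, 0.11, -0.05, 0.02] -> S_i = 0.62*(-0.43)^i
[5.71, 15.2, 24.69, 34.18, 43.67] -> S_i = 5.71 + 9.49*i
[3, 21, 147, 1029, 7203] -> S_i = 3*7^i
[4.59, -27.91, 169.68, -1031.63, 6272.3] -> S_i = 4.59*(-6.08)^i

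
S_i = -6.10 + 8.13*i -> [-6.1, 2.03, 10.16, 18.29, 26.42]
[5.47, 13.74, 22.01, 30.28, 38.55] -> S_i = 5.47 + 8.27*i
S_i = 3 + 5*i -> [3, 8, 13, 18, 23]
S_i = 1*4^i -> [1, 4, 16, 64, 256]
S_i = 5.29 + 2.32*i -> [5.29, 7.61, 9.93, 12.25, 14.57]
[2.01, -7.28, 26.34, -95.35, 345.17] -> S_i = 2.01*(-3.62)^i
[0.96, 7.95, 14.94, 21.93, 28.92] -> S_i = 0.96 + 6.99*i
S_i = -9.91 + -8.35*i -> [-9.91, -18.26, -26.61, -34.96, -43.31]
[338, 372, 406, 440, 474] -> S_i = 338 + 34*i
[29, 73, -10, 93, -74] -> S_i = Random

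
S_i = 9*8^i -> [9, 72, 576, 4608, 36864]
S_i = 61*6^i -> [61, 366, 2196, 13176, 79056]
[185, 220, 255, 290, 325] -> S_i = 185 + 35*i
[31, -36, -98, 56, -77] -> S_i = Random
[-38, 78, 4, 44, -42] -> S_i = Random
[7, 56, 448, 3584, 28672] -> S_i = 7*8^i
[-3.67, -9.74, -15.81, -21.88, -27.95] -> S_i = -3.67 + -6.07*i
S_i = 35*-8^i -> [35, -280, 2240, -17920, 143360]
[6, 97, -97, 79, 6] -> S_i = Random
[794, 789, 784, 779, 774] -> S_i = 794 + -5*i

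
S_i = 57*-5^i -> [57, -285, 1425, -7125, 35625]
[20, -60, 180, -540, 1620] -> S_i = 20*-3^i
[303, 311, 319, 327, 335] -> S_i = 303 + 8*i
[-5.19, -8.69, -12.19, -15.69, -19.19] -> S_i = -5.19 + -3.50*i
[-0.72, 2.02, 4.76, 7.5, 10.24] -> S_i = -0.72 + 2.74*i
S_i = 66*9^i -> [66, 594, 5346, 48114, 433026]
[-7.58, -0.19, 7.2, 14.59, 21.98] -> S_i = -7.58 + 7.39*i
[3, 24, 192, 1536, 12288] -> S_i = 3*8^i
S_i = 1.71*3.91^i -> [1.71, 6.69, 26.14, 102.22, 399.67]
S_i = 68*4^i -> [68, 272, 1088, 4352, 17408]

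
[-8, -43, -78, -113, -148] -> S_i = -8 + -35*i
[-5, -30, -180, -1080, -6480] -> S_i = -5*6^i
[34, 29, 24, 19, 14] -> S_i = 34 + -5*i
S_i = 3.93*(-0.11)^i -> [3.93, -0.43, 0.05, -0.01, 0.0]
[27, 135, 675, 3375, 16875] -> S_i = 27*5^i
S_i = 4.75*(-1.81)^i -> [4.75, -8.6, 15.56, -28.17, 50.98]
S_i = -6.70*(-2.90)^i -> [-6.7, 19.43, -56.35, 163.41, -473.88]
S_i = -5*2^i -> [-5, -10, -20, -40, -80]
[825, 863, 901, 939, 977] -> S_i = 825 + 38*i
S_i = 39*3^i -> [39, 117, 351, 1053, 3159]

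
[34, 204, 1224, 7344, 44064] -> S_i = 34*6^i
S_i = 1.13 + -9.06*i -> [1.13, -7.93, -16.99, -26.05, -35.11]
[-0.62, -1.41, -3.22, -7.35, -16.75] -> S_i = -0.62*2.28^i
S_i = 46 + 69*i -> [46, 115, 184, 253, 322]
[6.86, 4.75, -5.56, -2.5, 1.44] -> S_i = Random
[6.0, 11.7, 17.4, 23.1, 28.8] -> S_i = 6.00 + 5.70*i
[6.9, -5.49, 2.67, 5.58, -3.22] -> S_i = Random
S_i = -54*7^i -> [-54, -378, -2646, -18522, -129654]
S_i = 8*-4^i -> [8, -32, 128, -512, 2048]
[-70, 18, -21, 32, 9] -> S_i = Random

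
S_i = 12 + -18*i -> [12, -6, -24, -42, -60]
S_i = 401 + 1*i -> [401, 402, 403, 404, 405]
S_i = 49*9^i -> [49, 441, 3969, 35721, 321489]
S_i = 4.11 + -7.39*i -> [4.11, -3.28, -10.67, -18.06, -25.45]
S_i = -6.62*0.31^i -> [-6.62, -2.05, -0.64, -0.2, -0.06]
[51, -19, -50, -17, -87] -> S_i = Random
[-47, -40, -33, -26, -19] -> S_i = -47 + 7*i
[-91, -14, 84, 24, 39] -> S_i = Random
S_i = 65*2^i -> [65, 130, 260, 520, 1040]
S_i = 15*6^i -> [15, 90, 540, 3240, 19440]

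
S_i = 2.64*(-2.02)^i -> [2.64, -5.33, 10.77, -21.76, 43.96]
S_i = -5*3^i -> [-5, -15, -45, -135, -405]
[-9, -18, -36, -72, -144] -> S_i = -9*2^i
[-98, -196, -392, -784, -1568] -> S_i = -98*2^i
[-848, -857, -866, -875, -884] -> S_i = -848 + -9*i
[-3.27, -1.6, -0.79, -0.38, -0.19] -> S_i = -3.27*0.49^i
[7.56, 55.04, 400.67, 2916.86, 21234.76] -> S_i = 7.56*7.28^i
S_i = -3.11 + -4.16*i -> [-3.11, -7.27, -11.43, -15.59, -19.75]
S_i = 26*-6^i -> [26, -156, 936, -5616, 33696]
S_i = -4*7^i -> [-4, -28, -196, -1372, -9604]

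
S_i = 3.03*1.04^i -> [3.03, 3.15, 3.28, 3.41, 3.54]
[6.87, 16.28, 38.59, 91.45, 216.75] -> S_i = 6.87*2.37^i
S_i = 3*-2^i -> [3, -6, 12, -24, 48]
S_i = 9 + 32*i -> [9, 41, 73, 105, 137]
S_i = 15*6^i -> [15, 90, 540, 3240, 19440]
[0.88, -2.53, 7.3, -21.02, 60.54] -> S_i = 0.88*(-2.88)^i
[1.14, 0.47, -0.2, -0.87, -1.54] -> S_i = 1.14 + -0.67*i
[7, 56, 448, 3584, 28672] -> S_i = 7*8^i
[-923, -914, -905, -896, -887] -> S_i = -923 + 9*i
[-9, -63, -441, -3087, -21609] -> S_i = -9*7^i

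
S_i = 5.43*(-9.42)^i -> [5.43, -51.15, 481.84, -4538.92, 42756.63]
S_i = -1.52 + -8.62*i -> [-1.52, -10.14, -18.76, -27.38, -36.0]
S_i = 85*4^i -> [85, 340, 1360, 5440, 21760]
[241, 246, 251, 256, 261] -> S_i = 241 + 5*i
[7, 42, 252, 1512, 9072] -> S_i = 7*6^i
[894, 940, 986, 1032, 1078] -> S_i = 894 + 46*i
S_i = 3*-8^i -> [3, -24, 192, -1536, 12288]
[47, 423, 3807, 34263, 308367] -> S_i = 47*9^i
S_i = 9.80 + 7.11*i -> [9.8, 16.91, 24.02, 31.13, 38.24]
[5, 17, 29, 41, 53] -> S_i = 5 + 12*i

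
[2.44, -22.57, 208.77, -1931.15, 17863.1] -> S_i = 2.44*(-9.25)^i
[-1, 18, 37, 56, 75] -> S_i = -1 + 19*i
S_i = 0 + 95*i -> [0, 95, 190, 285, 380]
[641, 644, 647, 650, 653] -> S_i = 641 + 3*i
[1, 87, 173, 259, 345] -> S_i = 1 + 86*i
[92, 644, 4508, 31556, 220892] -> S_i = 92*7^i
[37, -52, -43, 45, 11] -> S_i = Random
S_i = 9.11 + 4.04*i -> [9.11, 13.15, 17.19, 21.23, 25.27]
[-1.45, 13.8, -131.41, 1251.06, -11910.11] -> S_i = -1.45*(-9.52)^i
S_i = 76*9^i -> [76, 684, 6156, 55404, 498636]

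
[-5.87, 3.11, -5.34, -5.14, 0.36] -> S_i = Random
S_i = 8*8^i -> [8, 64, 512, 4096, 32768]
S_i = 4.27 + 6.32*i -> [4.27, 10.59, 16.91, 23.23, 29.55]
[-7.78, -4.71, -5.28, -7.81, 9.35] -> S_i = Random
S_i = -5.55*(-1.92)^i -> [-5.55, 10.66, -20.46, 39.28, -75.42]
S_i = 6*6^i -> [6, 36, 216, 1296, 7776]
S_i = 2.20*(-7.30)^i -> [2.2, -16.06, 117.24, -855.84, 6247.61]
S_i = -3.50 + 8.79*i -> [-3.5, 5.29, 14.08, 22.87, 31.66]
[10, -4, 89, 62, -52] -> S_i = Random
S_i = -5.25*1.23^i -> [-5.25, -6.46, -7.94, -9.77, -12.02]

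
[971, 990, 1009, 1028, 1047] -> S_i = 971 + 19*i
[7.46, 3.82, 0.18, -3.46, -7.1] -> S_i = 7.46 + -3.64*i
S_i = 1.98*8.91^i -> [1.98, 17.64, 157.19, 1400.55, 12478.89]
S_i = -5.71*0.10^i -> [-5.71, -0.57, -0.06, -0.01, -0.0]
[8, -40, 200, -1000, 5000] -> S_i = 8*-5^i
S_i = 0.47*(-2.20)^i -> [0.47, -1.03, 2.27, -5.0, 11.01]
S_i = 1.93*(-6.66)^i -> [1.93, -12.85, 85.61, -570.14, 3797.12]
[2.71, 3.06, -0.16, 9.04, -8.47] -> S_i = Random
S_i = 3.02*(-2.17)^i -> [3.02, -6.55, 14.22, -30.86, 66.96]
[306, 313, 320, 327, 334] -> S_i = 306 + 7*i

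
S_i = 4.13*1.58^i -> [4.13, 6.53, 10.31, 16.29, 25.74]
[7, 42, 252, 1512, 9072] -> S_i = 7*6^i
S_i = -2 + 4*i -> [-2, 2, 6, 10, 14]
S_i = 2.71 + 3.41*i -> [2.71, 6.12, 9.53, 12.94, 16.35]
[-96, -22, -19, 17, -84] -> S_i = Random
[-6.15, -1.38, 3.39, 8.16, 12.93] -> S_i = -6.15 + 4.77*i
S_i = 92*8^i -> [92, 736, 5888, 47104, 376832]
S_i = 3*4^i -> [3, 12, 48, 192, 768]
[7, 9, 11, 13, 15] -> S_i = 7 + 2*i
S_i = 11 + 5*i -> [11, 16, 21, 26, 31]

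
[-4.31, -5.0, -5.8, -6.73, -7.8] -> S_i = -4.31*1.16^i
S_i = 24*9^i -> [24, 216, 1944, 17496, 157464]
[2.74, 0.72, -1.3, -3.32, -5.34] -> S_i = 2.74 + -2.02*i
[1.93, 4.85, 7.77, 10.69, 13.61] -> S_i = 1.93 + 2.92*i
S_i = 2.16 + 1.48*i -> [2.16, 3.64, 5.12, 6.6, 8.08]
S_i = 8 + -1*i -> [8, 7, 6, 5, 4]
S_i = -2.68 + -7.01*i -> [-2.68, -9.69, -16.7, -23.71, -30.72]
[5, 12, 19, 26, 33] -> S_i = 5 + 7*i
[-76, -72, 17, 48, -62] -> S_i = Random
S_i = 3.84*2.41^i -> [3.84, 9.25, 22.3, 53.75, 129.54]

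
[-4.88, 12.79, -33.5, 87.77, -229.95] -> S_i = -4.88*(-2.62)^i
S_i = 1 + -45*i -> [1, -44, -89, -134, -179]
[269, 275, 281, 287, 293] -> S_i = 269 + 6*i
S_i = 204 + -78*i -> [204, 126, 48, -30, -108]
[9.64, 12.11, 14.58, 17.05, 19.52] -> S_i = 9.64 + 2.47*i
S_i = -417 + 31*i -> [-417, -386, -355, -324, -293]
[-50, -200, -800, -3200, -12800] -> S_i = -50*4^i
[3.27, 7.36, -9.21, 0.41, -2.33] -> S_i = Random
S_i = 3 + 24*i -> [3, 27, 51, 75, 99]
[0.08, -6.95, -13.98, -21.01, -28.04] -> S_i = 0.08 + -7.03*i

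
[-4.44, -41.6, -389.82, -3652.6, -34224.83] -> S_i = -4.44*9.37^i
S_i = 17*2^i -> [17, 34, 68, 136, 272]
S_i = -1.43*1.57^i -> [-1.43, -2.25, -3.52, -5.53, -8.69]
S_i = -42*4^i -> [-42, -168, -672, -2688, -10752]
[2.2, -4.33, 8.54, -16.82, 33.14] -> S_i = 2.20*(-1.97)^i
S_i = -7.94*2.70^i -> [-7.94, -21.44, -57.88, -156.28, -421.96]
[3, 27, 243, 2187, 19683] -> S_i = 3*9^i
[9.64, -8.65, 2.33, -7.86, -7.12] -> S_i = Random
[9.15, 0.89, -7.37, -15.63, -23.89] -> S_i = 9.15 + -8.26*i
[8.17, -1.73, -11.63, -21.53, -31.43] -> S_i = 8.17 + -9.90*i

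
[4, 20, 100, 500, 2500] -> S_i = 4*5^i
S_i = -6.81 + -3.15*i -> [-6.81, -9.96, -13.11, -16.26, -19.41]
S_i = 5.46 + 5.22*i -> [5.46, 10.68, 15.9, 21.12, 26.34]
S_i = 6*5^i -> [6, 30, 150, 750, 3750]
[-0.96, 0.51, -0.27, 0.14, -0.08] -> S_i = -0.96*(-0.53)^i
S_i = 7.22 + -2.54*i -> [7.22, 4.68, 2.14, -0.4, -2.94]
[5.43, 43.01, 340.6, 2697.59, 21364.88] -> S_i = 5.43*7.92^i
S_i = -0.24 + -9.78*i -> [-0.24, -10.02, -19.8, -29.58, -39.36]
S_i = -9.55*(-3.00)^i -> [-9.55, 28.65, -85.95, 257.85, -773.55]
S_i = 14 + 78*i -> [14, 92, 170, 248, 326]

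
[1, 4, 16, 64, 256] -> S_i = 1*4^i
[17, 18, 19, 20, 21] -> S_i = 17 + 1*i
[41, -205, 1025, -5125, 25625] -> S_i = 41*-5^i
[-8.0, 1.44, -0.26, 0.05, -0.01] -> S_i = -8.00*(-0.18)^i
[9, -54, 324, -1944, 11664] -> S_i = 9*-6^i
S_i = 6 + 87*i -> [6, 93, 180, 267, 354]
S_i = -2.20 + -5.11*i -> [-2.2, -7.31, -12.42, -17.53, -22.64]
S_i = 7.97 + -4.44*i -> [7.97, 3.53, -0.91, -5.35, -9.79]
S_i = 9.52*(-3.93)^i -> [9.52, -37.41, 147.04, -577.85, 2270.95]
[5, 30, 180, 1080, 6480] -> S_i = 5*6^i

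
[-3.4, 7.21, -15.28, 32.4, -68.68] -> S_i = -3.40*(-2.12)^i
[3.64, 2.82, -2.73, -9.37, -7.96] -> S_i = Random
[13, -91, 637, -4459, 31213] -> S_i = 13*-7^i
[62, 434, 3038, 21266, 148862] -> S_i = 62*7^i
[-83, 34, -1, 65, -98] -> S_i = Random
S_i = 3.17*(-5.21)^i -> [3.17, -16.52, 86.05, -448.3, 2335.66]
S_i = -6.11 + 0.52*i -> [-6.11, -5.59, -5.07, -4.55, -4.03]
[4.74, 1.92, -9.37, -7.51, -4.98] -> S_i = Random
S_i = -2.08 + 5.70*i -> [-2.08, 3.62, 9.32, 15.02, 20.72]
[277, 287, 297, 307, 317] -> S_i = 277 + 10*i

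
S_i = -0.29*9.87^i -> [-0.29, -2.86, -28.25, -278.84, -2752.12]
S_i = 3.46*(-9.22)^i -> [3.46, -31.9, 294.13, -2711.87, 25003.44]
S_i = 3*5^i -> [3, 15, 75, 375, 1875]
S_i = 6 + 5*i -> [6, 11, 16, 21, 26]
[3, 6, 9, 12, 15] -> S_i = 3 + 3*i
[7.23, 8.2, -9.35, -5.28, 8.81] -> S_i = Random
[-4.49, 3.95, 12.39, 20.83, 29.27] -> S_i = -4.49 + 8.44*i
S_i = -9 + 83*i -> [-9, 74, 157, 240, 323]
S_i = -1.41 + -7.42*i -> [-1.41, -8.83, -16.25, -23.67, -31.09]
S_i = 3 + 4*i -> [3, 7, 11, 15, 19]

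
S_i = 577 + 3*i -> [577, 580, 583, 586, 589]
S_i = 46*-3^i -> [46, -138, 414, -1242, 3726]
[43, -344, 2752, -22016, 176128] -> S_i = 43*-8^i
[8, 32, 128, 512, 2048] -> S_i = 8*4^i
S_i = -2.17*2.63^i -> [-2.17, -5.71, -15.01, -39.48, -103.82]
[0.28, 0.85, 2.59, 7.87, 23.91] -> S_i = 0.28*3.04^i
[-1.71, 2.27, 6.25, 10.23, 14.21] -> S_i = -1.71 + 3.98*i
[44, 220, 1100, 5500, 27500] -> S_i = 44*5^i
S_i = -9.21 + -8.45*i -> [-9.21, -17.66, -26.11, -34.56, -43.01]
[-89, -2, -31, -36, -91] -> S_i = Random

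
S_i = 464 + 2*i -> [464, 466, 468, 470, 472]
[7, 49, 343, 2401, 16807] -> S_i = 7*7^i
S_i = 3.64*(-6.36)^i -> [3.64, -23.15, 147.24, -936.42, 5955.66]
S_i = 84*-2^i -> [84, -168, 336, -672, 1344]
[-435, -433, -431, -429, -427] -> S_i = -435 + 2*i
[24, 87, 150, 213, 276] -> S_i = 24 + 63*i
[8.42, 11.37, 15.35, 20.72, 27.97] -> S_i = 8.42*1.35^i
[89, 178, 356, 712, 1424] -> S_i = 89*2^i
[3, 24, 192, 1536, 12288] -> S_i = 3*8^i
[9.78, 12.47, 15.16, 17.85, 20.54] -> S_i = 9.78 + 2.69*i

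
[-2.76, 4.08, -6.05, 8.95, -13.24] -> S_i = -2.76*(-1.48)^i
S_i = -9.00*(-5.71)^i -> [-9.0, 51.39, -293.44, 1675.52, -9567.25]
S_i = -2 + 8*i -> [-2, 6, 14, 22, 30]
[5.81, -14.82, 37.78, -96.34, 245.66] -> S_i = 5.81*(-2.55)^i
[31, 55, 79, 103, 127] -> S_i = 31 + 24*i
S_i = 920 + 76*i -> [920, 996, 1072, 1148, 1224]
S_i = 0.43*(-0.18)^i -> [0.43, -0.08, 0.01, -0.0, 0.0]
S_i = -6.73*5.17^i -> [-6.73, -34.79, -179.89, -930.01, -4808.14]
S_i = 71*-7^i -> [71, -497, 3479, -24353, 170471]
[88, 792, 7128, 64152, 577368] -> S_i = 88*9^i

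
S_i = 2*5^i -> [2, 10, 50, 250, 1250]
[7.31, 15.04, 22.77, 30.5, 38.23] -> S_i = 7.31 + 7.73*i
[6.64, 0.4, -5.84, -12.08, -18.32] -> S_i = 6.64 + -6.24*i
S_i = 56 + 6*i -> [56, 62, 68, 74, 80]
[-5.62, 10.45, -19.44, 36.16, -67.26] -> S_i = -5.62*(-1.86)^i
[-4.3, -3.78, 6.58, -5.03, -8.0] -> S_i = Random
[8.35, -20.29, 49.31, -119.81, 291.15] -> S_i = 8.35*(-2.43)^i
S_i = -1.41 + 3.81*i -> [-1.41, 2.4, 6.21, 10.02, 13.83]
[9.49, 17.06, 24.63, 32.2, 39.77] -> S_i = 9.49 + 7.57*i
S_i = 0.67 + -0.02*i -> [0.67, 0.65, 0.63, 0.61, 0.59]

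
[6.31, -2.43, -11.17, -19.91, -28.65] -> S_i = 6.31 + -8.74*i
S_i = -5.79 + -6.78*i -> [-5.79, -12.57, -19.35, -26.13, -32.91]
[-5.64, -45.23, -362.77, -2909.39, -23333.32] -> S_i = -5.64*8.02^i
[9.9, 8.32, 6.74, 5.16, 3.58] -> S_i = 9.90 + -1.58*i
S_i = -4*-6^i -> [-4, 24, -144, 864, -5184]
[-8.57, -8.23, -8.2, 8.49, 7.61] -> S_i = Random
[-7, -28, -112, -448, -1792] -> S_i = -7*4^i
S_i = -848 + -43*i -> [-848, -891, -934, -977, -1020]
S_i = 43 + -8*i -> [43, 35, 27, 19, 11]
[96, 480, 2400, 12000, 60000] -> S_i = 96*5^i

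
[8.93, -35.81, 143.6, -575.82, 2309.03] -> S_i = 8.93*(-4.01)^i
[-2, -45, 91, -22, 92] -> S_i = Random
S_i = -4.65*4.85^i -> [-4.65, -22.55, -109.38, -530.49, -2572.88]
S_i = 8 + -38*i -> [8, -30, -68, -106, -144]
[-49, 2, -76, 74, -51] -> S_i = Random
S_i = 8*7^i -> [8, 56, 392, 2744, 19208]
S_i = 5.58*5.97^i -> [5.58, 33.31, 198.88, 1187.29, 7088.13]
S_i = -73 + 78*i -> [-73, 5, 83, 161, 239]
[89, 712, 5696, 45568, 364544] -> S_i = 89*8^i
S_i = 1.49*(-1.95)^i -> [1.49, -2.91, 5.67, -11.05, 21.54]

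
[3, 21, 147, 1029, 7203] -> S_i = 3*7^i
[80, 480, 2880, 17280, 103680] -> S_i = 80*6^i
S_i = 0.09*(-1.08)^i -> [0.09, -0.1, 0.1, -0.11, 0.12]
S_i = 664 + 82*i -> [664, 746, 828, 910, 992]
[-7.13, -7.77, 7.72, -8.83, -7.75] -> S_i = Random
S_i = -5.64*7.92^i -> [-5.64, -44.67, -353.78, -2801.91, -22191.15]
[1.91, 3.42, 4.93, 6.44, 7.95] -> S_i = 1.91 + 1.51*i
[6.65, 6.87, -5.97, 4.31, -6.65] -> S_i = Random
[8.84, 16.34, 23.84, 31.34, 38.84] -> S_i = 8.84 + 7.50*i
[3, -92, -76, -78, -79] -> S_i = Random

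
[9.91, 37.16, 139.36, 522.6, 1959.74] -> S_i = 9.91*3.75^i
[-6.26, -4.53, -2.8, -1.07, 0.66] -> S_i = -6.26 + 1.73*i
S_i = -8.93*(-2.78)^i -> [-8.93, 24.83, -69.01, 191.86, -533.37]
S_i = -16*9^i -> [-16, -144, -1296, -11664, -104976]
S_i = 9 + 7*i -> [9, 16, 23, 30, 37]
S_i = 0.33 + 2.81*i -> [0.33, 3.14, 5.95, 8.76, 11.57]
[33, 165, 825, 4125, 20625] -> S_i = 33*5^i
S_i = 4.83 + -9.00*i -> [4.83, -4.17, -13.17, -22.17, -31.17]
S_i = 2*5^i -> [2, 10, 50, 250, 1250]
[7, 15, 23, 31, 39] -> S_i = 7 + 8*i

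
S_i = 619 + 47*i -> [619, 666, 713, 760, 807]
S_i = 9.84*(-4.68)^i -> [9.84, -46.05, 215.52, -1008.63, 4720.4]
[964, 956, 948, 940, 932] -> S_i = 964 + -8*i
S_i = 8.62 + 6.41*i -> [8.62, 15.03, 21.44, 27.85, 34.26]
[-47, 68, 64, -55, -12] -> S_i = Random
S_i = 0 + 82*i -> [0, 82, 164, 246, 328]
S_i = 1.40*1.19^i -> [1.4, 1.67, 1.98, 2.36, 2.81]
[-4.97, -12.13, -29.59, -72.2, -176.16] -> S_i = -4.97*2.44^i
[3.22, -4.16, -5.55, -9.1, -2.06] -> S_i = Random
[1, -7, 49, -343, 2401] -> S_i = 1*-7^i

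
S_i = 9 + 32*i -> [9, 41, 73, 105, 137]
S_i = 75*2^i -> [75, 150, 300, 600, 1200]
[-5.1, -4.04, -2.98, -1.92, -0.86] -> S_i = -5.10 + 1.06*i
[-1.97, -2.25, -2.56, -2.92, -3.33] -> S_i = -1.97*1.14^i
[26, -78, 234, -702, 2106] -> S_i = 26*-3^i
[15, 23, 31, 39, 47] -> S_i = 15 + 8*i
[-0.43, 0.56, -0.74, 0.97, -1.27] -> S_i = -0.43*(-1.31)^i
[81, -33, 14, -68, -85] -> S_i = Random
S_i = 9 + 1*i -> [9, 10, 11, 12, 13]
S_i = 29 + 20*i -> [29, 49, 69, 89, 109]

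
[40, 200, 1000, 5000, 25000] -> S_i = 40*5^i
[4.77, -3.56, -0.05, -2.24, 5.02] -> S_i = Random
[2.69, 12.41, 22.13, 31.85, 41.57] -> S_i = 2.69 + 9.72*i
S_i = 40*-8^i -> [40, -320, 2560, -20480, 163840]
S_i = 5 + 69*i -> [5, 74, 143, 212, 281]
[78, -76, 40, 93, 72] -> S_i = Random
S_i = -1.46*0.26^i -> [-1.46, -0.38, -0.1, -0.03, -0.01]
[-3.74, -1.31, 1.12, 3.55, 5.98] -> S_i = -3.74 + 2.43*i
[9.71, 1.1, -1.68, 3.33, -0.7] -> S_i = Random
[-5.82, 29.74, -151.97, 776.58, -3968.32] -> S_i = -5.82*(-5.11)^i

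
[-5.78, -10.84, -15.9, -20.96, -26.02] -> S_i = -5.78 + -5.06*i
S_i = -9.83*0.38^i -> [-9.83, -3.74, -1.42, -0.54, -0.2]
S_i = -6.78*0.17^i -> [-6.78, -1.15, -0.2, -0.03, -0.01]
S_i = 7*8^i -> [7, 56, 448, 3584, 28672]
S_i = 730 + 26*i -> [730, 756, 782, 808, 834]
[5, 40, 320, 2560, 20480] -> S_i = 5*8^i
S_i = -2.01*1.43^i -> [-2.01, -2.87, -4.11, -5.88, -8.41]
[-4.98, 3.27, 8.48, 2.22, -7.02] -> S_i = Random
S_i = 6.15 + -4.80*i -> [6.15, 1.35, -3.45, -8.25, -13.05]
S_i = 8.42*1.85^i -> [8.42, 15.58, 28.82, 53.31, 98.63]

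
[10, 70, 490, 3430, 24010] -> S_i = 10*7^i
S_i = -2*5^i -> [-2, -10, -50, -250, -1250]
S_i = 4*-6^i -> [4, -24, 144, -864, 5184]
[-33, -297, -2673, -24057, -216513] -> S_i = -33*9^i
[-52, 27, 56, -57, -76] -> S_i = Random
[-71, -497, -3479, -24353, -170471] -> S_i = -71*7^i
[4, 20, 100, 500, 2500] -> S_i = 4*5^i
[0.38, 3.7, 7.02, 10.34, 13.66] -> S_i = 0.38 + 3.32*i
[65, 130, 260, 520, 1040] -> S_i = 65*2^i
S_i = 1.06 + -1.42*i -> [1.06, -0.36, -1.78, -3.2, -4.62]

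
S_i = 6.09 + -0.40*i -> [6.09, 5.69, 5.29, 4.89, 4.49]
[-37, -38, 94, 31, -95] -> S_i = Random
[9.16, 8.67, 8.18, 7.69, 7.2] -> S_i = 9.16 + -0.49*i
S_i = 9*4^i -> [9, 36, 144, 576, 2304]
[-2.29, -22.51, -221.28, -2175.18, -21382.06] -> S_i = -2.29*9.83^i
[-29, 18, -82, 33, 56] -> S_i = Random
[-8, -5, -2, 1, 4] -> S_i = -8 + 3*i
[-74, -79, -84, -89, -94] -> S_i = -74 + -5*i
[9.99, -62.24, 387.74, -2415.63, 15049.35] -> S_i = 9.99*(-6.23)^i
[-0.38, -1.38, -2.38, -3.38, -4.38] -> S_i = -0.38 + -1.00*i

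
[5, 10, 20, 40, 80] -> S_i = 5*2^i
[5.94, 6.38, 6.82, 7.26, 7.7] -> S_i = 5.94 + 0.44*i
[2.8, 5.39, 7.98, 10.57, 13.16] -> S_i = 2.80 + 2.59*i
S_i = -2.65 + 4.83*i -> [-2.65, 2.18, 7.01, 11.84, 16.67]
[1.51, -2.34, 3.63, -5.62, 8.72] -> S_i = 1.51*(-1.55)^i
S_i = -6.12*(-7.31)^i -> [-6.12, 44.74, -327.03, 2390.58, -17475.15]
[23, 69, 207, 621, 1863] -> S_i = 23*3^i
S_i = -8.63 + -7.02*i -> [-8.63, -15.65, -22.67, -29.69, -36.71]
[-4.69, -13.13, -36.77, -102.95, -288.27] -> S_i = -4.69*2.80^i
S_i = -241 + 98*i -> [-241, -143, -45, 53, 151]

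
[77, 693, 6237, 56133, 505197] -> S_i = 77*9^i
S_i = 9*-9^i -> [9, -81, 729, -6561, 59049]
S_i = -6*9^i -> [-6, -54, -486, -4374, -39366]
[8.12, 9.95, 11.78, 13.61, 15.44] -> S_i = 8.12 + 1.83*i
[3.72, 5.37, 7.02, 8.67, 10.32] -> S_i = 3.72 + 1.65*i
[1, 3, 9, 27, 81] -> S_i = 1*3^i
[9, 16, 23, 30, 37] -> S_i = 9 + 7*i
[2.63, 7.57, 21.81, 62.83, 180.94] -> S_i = 2.63*2.88^i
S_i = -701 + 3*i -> [-701, -698, -695, -692, -689]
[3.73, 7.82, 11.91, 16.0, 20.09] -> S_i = 3.73 + 4.09*i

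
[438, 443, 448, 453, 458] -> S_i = 438 + 5*i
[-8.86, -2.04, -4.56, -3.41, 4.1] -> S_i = Random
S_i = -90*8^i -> [-90, -720, -5760, -46080, -368640]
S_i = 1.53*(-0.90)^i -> [1.53, -1.38, 1.24, -1.12, 1.0]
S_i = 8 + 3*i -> [8, 11, 14, 17, 20]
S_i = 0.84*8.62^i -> [0.84, 7.24, 62.42, 538.02, 4637.76]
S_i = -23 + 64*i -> [-23, 41, 105, 169, 233]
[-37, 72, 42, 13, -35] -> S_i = Random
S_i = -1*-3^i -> [-1, 3, -9, 27, -81]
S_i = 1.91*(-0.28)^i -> [1.91, -0.53, 0.15, -0.04, 0.01]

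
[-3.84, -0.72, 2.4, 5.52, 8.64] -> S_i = -3.84 + 3.12*i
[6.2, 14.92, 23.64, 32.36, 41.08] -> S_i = 6.20 + 8.72*i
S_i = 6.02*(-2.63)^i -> [6.02, -15.83, 41.64, -109.51, 288.02]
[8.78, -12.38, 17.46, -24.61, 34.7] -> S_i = 8.78*(-1.41)^i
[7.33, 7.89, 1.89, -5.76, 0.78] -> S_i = Random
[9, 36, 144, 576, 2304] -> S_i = 9*4^i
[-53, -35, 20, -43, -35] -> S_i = Random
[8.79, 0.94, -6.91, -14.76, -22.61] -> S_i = 8.79 + -7.85*i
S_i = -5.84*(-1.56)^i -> [-5.84, 9.11, -14.21, 22.17, -34.59]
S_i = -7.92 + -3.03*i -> [-7.92, -10.95, -13.98, -17.01, -20.04]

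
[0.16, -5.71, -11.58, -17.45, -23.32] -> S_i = 0.16 + -5.87*i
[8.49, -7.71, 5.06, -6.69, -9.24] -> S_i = Random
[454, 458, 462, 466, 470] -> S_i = 454 + 4*i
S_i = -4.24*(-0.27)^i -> [-4.24, 1.14, -0.31, 0.08, -0.02]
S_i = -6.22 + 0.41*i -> [-6.22, -5.81, -5.4, -4.99, -4.58]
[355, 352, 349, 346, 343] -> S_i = 355 + -3*i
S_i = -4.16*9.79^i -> [-4.16, -40.73, -398.71, -3903.39, -38214.14]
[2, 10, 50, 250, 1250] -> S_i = 2*5^i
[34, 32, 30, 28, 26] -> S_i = 34 + -2*i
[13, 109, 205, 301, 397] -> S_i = 13 + 96*i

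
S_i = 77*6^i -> [77, 462, 2772, 16632, 99792]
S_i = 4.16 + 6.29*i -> [4.16, 10.45, 16.74, 23.03, 29.32]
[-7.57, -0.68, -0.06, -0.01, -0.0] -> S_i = -7.57*0.09^i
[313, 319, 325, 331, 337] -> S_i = 313 + 6*i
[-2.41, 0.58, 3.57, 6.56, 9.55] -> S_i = -2.41 + 2.99*i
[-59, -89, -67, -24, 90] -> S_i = Random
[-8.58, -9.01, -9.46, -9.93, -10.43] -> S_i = -8.58*1.05^i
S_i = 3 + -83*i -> [3, -80, -163, -246, -329]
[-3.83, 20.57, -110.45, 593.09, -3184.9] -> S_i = -3.83*(-5.37)^i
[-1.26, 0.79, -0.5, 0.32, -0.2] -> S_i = -1.26*(-0.63)^i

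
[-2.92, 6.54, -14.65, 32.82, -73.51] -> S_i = -2.92*(-2.24)^i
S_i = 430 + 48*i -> [430, 478, 526, 574, 622]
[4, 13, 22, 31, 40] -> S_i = 4 + 9*i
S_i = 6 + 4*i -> [6, 10, 14, 18, 22]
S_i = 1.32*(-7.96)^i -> [1.32, -10.51, 83.64, -665.75, 5299.39]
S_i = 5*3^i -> [5, 15, 45, 135, 405]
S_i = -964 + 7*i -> [-964, -957, -950, -943, -936]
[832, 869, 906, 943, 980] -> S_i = 832 + 37*i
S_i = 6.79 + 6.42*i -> [6.79, 13.21, 19.63, 26.05, 32.47]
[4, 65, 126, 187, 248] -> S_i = 4 + 61*i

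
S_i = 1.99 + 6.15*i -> [1.99, 8.14, 14.29, 20.44, 26.59]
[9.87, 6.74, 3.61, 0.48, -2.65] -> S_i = 9.87 + -3.13*i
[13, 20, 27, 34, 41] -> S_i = 13 + 7*i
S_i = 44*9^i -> [44, 396, 3564, 32076, 288684]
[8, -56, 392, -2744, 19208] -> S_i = 8*-7^i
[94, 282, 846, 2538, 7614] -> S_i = 94*3^i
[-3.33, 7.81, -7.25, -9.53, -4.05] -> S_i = Random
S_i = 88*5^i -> [88, 440, 2200, 11000, 55000]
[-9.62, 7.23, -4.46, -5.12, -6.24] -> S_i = Random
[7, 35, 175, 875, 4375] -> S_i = 7*5^i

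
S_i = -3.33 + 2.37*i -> [-3.33, -0.96, 1.41, 3.78, 6.15]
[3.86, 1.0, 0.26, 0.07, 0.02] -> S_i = 3.86*0.26^i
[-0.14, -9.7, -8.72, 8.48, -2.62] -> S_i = Random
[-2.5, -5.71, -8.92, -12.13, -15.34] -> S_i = -2.50 + -3.21*i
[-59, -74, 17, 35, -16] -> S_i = Random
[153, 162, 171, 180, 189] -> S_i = 153 + 9*i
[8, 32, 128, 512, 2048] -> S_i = 8*4^i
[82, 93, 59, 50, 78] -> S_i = Random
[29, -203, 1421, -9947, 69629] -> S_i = 29*-7^i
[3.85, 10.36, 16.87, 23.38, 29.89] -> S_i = 3.85 + 6.51*i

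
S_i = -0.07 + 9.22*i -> [-0.07, 9.15, 18.37, 27.59, 36.81]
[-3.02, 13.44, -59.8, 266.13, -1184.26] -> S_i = -3.02*(-4.45)^i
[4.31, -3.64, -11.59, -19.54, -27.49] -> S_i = 4.31 + -7.95*i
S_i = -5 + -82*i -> [-5, -87, -169, -251, -333]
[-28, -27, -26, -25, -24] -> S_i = -28 + 1*i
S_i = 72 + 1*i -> [72, 73, 74, 75, 76]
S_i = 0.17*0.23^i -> [0.17, 0.04, 0.01, 0.0, 0.0]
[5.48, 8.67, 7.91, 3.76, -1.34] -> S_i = Random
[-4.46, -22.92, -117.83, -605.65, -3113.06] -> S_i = -4.46*5.14^i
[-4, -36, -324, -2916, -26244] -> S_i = -4*9^i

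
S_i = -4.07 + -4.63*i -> [-4.07, -8.7, -13.33, -17.96, -22.59]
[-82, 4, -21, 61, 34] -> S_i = Random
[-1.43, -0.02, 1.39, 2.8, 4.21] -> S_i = -1.43 + 1.41*i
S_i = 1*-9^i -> [1, -9, 81, -729, 6561]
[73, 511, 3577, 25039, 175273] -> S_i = 73*7^i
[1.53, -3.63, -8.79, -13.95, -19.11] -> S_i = 1.53 + -5.16*i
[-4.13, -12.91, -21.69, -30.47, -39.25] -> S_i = -4.13 + -8.78*i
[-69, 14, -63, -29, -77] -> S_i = Random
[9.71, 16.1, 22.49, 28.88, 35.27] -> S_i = 9.71 + 6.39*i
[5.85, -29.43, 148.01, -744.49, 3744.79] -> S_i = 5.85*(-5.03)^i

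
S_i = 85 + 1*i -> [85, 86, 87, 88, 89]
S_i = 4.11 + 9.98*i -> [4.11, 14.09, 24.07, 34.05, 44.03]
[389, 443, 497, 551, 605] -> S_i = 389 + 54*i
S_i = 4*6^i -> [4, 24, 144, 864, 5184]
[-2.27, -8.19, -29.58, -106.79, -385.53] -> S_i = -2.27*3.61^i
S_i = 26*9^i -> [26, 234, 2106, 18954, 170586]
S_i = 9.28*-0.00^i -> [9.28, -0.0, 0.0, -0.0, 0.0]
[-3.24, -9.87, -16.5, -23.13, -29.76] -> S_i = -3.24 + -6.63*i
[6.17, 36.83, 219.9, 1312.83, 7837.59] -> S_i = 6.17*5.97^i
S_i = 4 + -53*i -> [4, -49, -102, -155, -208]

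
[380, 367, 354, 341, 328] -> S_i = 380 + -13*i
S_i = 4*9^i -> [4, 36, 324, 2916, 26244]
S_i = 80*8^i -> [80, 640, 5120, 40960, 327680]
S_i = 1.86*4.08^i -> [1.86, 7.59, 30.96, 126.33, 515.41]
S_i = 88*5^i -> [88, 440, 2200, 11000, 55000]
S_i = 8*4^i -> [8, 32, 128, 512, 2048]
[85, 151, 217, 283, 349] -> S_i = 85 + 66*i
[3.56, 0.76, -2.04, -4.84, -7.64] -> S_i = 3.56 + -2.80*i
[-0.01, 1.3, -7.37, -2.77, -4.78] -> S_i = Random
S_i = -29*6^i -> [-29, -174, -1044, -6264, -37584]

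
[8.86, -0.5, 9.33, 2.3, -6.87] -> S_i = Random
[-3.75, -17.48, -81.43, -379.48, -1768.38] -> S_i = -3.75*4.66^i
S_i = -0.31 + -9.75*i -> [-0.31, -10.06, -19.81, -29.56, -39.31]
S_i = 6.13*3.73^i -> [6.13, 22.86, 85.29, 318.12, 1186.58]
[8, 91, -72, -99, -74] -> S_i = Random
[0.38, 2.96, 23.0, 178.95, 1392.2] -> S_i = 0.38*7.78^i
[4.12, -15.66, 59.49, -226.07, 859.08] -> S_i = 4.12*(-3.80)^i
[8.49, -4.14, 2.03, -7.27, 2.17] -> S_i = Random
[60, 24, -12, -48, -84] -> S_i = 60 + -36*i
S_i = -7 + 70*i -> [-7, 63, 133, 203, 273]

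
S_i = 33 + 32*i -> [33, 65, 97, 129, 161]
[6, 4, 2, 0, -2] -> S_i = 6 + -2*i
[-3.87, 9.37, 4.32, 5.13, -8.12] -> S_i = Random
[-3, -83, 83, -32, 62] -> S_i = Random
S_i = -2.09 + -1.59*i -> [-2.09, -3.68, -5.27, -6.86, -8.45]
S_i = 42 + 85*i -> [42, 127, 212, 297, 382]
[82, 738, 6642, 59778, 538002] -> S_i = 82*9^i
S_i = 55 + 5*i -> [55, 60, 65, 70, 75]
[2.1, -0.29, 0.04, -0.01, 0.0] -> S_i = 2.10*(-0.14)^i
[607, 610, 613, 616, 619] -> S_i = 607 + 3*i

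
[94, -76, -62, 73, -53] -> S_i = Random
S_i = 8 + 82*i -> [8, 90, 172, 254, 336]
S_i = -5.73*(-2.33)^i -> [-5.73, 13.35, -31.11, 72.48, -168.88]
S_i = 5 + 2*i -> [5, 7, 9, 11, 13]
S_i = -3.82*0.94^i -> [-3.82, -3.59, -3.38, -3.17, -2.98]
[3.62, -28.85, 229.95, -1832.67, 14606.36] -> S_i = 3.62*(-7.97)^i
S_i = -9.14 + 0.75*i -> [-9.14, -8.39, -7.64, -6.89, -6.14]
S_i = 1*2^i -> [1, 2, 4, 8, 16]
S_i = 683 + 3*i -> [683, 686, 689, 692, 695]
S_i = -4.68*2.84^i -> [-4.68, -13.29, -37.75, -107.2, -304.45]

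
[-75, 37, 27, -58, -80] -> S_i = Random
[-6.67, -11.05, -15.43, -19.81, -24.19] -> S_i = -6.67 + -4.38*i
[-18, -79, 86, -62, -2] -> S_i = Random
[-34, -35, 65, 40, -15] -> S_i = Random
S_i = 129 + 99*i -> [129, 228, 327, 426, 525]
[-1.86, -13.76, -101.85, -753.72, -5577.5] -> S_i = -1.86*7.40^i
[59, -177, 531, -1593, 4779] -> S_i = 59*-3^i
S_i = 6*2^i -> [6, 12, 24, 48, 96]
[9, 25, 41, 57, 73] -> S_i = 9 + 16*i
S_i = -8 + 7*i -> [-8, -1, 6, 13, 20]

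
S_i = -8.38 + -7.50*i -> [-8.38, -15.88, -23.38, -30.88, -38.38]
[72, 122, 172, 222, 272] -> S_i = 72 + 50*i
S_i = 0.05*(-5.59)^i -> [0.05, -0.28, 1.56, -8.73, 48.82]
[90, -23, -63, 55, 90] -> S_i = Random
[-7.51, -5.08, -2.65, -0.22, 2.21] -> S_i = -7.51 + 2.43*i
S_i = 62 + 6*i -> [62, 68, 74, 80, 86]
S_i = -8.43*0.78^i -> [-8.43, -6.58, -5.13, -4.0, -3.12]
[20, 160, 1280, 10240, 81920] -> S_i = 20*8^i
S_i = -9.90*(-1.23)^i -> [-9.9, 12.18, -14.98, 18.42, -22.66]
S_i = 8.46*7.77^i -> [8.46, 65.73, 510.75, 3968.56, 30835.74]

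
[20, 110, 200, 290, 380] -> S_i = 20 + 90*i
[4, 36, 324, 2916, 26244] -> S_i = 4*9^i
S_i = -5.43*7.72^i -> [-5.43, -41.92, -323.62, -2498.34, -19287.19]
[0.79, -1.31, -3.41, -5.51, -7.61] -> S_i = 0.79 + -2.10*i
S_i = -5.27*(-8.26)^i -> [-5.27, 43.53, -359.56, 2969.96, -24531.88]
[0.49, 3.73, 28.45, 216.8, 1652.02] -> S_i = 0.49*7.62^i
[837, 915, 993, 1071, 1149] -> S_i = 837 + 78*i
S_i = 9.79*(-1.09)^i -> [9.79, -10.67, 11.63, -12.68, 13.82]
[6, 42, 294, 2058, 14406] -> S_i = 6*7^i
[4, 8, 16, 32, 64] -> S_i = 4*2^i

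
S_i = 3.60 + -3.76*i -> [3.6, -0.16, -3.92, -7.68, -11.44]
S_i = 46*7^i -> [46, 322, 2254, 15778, 110446]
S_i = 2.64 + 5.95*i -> [2.64, 8.59, 14.54, 20.49, 26.44]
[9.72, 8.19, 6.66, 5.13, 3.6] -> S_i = 9.72 + -1.53*i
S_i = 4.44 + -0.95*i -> [4.44, 3.49, 2.54, 1.59, 0.64]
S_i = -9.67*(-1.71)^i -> [-9.67, 16.54, -28.28, 48.35, -82.68]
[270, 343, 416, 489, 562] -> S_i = 270 + 73*i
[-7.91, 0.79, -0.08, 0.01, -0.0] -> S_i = -7.91*(-0.10)^i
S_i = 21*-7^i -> [21, -147, 1029, -7203, 50421]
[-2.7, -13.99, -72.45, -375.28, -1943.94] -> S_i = -2.70*5.18^i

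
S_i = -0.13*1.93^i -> [-0.13, -0.25, -0.48, -0.93, -1.8]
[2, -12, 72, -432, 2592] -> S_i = 2*-6^i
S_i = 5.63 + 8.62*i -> [5.63, 14.25, 22.87, 31.49, 40.11]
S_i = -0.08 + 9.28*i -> [-0.08, 9.2, 18.48, 27.76, 37.04]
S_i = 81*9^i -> [81, 729, 6561, 59049, 531441]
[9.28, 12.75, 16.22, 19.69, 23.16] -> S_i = 9.28 + 3.47*i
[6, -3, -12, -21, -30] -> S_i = 6 + -9*i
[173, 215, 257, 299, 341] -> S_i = 173 + 42*i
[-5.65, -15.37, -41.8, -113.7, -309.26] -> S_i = -5.65*2.72^i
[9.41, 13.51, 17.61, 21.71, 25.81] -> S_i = 9.41 + 4.10*i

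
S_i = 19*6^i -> [19, 114, 684, 4104, 24624]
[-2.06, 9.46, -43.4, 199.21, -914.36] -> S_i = -2.06*(-4.59)^i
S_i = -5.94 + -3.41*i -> [-5.94, -9.35, -12.76, -16.17, -19.58]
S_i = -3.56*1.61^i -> [-3.56, -5.73, -9.23, -14.86, -23.92]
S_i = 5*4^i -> [5, 20, 80, 320, 1280]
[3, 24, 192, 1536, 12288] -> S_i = 3*8^i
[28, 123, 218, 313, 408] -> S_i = 28 + 95*i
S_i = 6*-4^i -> [6, -24, 96, -384, 1536]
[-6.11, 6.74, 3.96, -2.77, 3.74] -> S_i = Random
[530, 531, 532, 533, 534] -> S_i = 530 + 1*i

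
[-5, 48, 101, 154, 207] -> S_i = -5 + 53*i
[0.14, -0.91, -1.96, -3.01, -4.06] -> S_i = 0.14 + -1.05*i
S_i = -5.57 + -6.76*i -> [-5.57, -12.33, -19.09, -25.85, -32.61]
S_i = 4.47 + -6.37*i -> [4.47, -1.9, -8.27, -14.64, -21.01]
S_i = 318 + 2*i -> [318, 320, 322, 324, 326]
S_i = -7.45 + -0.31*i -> [-7.45, -7.76, -8.07, -8.38, -8.69]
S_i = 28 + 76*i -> [28, 104, 180, 256, 332]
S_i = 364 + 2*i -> [364, 366, 368, 370, 372]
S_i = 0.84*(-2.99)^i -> [0.84, -2.51, 7.51, -22.45, 67.14]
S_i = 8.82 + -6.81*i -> [8.82, 2.01, -4.8, -11.61, -18.42]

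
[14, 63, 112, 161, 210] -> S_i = 14 + 49*i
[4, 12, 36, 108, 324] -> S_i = 4*3^i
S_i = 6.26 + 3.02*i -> [6.26, 9.28, 12.3, 15.32, 18.34]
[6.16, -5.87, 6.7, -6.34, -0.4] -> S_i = Random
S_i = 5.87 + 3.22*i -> [5.87, 9.09, 12.31, 15.53, 18.75]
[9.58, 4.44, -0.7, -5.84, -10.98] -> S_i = 9.58 + -5.14*i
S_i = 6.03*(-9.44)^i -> [6.03, -56.92, 537.36, -5072.63, 47885.64]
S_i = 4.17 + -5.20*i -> [4.17, -1.03, -6.23, -11.43, -16.63]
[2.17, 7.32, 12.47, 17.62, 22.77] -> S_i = 2.17 + 5.15*i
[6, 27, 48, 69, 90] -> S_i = 6 + 21*i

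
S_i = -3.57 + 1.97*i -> [-3.57, -1.6, 0.37, 2.34, 4.31]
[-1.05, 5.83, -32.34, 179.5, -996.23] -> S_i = -1.05*(-5.55)^i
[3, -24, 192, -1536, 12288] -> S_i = 3*-8^i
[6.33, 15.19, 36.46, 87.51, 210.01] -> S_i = 6.33*2.40^i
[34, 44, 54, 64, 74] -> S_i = 34 + 10*i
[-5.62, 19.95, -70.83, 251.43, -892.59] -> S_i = -5.62*(-3.55)^i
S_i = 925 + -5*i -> [925, 920, 915, 910, 905]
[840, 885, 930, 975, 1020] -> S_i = 840 + 45*i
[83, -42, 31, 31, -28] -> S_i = Random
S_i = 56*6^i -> [56, 336, 2016, 12096, 72576]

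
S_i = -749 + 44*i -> [-749, -705, -661, -617, -573]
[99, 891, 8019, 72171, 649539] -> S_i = 99*9^i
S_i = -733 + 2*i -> [-733, -731, -729, -727, -725]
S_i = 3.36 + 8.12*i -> [3.36, 11.48, 19.6, 27.72, 35.84]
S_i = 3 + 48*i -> [3, 51, 99, 147, 195]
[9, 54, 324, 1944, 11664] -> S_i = 9*6^i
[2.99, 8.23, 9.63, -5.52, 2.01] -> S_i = Random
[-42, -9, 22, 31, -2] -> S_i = Random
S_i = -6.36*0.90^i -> [-6.36, -5.72, -5.15, -4.64, -4.17]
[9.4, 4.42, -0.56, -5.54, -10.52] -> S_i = 9.40 + -4.98*i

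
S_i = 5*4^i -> [5, 20, 80, 320, 1280]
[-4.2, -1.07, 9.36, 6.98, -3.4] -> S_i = Random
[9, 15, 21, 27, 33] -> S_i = 9 + 6*i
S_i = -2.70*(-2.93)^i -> [-2.7, 7.91, -23.18, 67.92, -198.99]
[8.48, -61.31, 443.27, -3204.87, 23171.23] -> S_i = 8.48*(-7.23)^i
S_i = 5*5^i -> [5, 25, 125, 625, 3125]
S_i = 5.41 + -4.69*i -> [5.41, 0.72, -3.97, -8.66, -13.35]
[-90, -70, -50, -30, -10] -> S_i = -90 + 20*i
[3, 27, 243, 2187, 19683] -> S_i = 3*9^i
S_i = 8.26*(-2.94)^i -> [8.26, -24.28, 71.4, -209.9, 617.12]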